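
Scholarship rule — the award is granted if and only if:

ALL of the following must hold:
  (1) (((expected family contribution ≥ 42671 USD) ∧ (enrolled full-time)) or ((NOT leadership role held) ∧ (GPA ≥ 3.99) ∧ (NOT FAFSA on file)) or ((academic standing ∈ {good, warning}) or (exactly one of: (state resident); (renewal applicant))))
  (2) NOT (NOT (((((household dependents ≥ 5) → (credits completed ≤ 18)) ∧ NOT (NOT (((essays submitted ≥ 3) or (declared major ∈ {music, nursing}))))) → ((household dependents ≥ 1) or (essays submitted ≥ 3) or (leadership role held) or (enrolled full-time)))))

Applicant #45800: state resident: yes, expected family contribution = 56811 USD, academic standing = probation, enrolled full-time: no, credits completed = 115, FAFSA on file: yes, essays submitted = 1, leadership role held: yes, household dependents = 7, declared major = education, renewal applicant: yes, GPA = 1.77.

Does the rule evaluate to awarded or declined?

Declined

Atomic conditions:
  expected family contribution ≥ 42671 USD: 56811 ≥ 42671 is true
  enrolled full-time: no → false
  NOT leadership role held: yes → false
  GPA ≥ 3.99: 1.77 ≥ 3.99 is false
  NOT FAFSA on file: yes → false
  academic standing ∈ {good, warning}: probation is not in the set → false
  state resident: yes → true
  renewal applicant: yes → true
  household dependents ≥ 5: 7 ≥ 5 is true
  credits completed ≤ 18: 115 ≤ 18 is false
  essays submitted ≥ 3: 1 ≥ 3 is false
  declared major ∈ {music, nursing}: education is not in the set → false
  household dependents ≥ 1: 7 ≥ 1 is true
  leadership role held: yes → true
Combine:
[1.1] true AND false = false
[1.2] false AND false AND false = false
[1.3.2] exactly-one(true, true) = false
[1.3] false OR false = false
[1] false OR false OR false = false
[2.1.1.1.1] true → false = false
[2.1.1.1.2.1.1] false OR false = false
[2.1.1.1.2.1] NOT false = true
[2.1.1.1.2] NOT true = false
[2.1.1.1] false AND false = false
[2.1.1.2] true OR false OR true OR false = true
[2.1.1] false → true (antecedent false ⇒ implication holds) = true
[2.1] NOT true = false
[2] NOT false = true
[root] false AND true = false
Overall: false → declined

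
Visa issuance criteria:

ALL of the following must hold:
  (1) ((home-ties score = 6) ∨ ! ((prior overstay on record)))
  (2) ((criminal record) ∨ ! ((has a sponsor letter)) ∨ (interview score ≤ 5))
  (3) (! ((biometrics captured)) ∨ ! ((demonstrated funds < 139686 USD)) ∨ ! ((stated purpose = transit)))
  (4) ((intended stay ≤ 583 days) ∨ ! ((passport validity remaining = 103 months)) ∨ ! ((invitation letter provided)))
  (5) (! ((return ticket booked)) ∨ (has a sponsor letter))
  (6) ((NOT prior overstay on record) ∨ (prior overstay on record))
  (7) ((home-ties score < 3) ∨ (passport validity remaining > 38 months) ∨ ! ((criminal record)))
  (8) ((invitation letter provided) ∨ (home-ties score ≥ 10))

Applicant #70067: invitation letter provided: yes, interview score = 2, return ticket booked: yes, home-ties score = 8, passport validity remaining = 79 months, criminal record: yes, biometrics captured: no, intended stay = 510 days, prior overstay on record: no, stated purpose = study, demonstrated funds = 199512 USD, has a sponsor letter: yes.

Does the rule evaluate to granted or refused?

Atomic conditions:
  home-ties score = 6: 8 == 6 is false
  prior overstay on record: no → false
  criminal record: yes → true
  has a sponsor letter: yes → true
  interview score ≤ 5: 2 ≤ 5 is true
  biometrics captured: no → false
  demonstrated funds < 139686 USD: 199512 < 139686 is false
  stated purpose = transit: study == transit is false
  intended stay ≤ 583 days: 510 ≤ 583 is true
  passport validity remaining = 103 months: 79 == 103 is false
  invitation letter provided: yes → true
  return ticket booked: yes → true
  NOT prior overstay on record: no → true
  home-ties score < 3: 8 < 3 is false
  passport validity remaining > 38 months: 79 > 38 is true
  home-ties score ≥ 10: 8 ≥ 10 is false
Combine:
[1.2] NOT false = true
[1] false OR true = true
[2.2] NOT true = false
[2] true OR false OR true = true
[3.1] NOT false = true
[3.2] NOT false = true
[3.3] NOT false = true
[3] true OR true OR true = true
[4.2] NOT false = true
[4.3] NOT true = false
[4] true OR true OR false = true
[5.1] NOT true = false
[5] false OR true = true
[6] true OR false = true
[7.3] NOT true = false
[7] false OR true OR false = true
[8] true OR false = true
[root] true AND true AND true AND true AND true AND true AND true AND true = true
Overall: true → granted

Granted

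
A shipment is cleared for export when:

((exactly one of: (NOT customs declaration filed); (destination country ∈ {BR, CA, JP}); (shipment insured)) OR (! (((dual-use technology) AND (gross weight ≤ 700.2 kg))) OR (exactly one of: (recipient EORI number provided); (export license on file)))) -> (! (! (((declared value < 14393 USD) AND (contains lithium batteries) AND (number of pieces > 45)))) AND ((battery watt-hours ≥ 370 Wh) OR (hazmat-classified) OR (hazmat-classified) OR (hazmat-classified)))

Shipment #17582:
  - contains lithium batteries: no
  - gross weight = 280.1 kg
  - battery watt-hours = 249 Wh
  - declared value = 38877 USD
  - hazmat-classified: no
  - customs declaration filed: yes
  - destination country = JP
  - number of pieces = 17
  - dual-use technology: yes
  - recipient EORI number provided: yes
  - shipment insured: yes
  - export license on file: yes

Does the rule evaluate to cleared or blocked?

Atomic conditions:
  NOT customs declaration filed: yes → false
  destination country ∈ {BR, CA, JP}: JP is in the set → true
  shipment insured: yes → true
  dual-use technology: yes → true
  gross weight ≤ 700.2 kg: 280.1 ≤ 700.2 is true
  recipient EORI number provided: yes → true
  export license on file: yes → true
  declared value < 14393 USD: 38877 < 14393 is false
  contains lithium batteries: no → false
  number of pieces > 45: 17 > 45 is false
  battery watt-hours ≥ 370 Wh: 249 ≥ 370 is false
  hazmat-classified: no → false
Combine:
[1.1] exactly-one(false, true, true) = false
[1.2.1.1] true AND true = true
[1.2.1] NOT true = false
[1.2.2] exactly-one(true, true) = false
[1.2] false OR false = false
[1] false OR false = false
[2.1.1.1] false AND false AND false = false
[2.1.1] NOT false = true
[2.1] NOT true = false
[2.2] false OR false OR false OR false = false
[2] false AND false = false
[root] false → false (antecedent false ⇒ implication holds) = true
Overall: true → cleared

Cleared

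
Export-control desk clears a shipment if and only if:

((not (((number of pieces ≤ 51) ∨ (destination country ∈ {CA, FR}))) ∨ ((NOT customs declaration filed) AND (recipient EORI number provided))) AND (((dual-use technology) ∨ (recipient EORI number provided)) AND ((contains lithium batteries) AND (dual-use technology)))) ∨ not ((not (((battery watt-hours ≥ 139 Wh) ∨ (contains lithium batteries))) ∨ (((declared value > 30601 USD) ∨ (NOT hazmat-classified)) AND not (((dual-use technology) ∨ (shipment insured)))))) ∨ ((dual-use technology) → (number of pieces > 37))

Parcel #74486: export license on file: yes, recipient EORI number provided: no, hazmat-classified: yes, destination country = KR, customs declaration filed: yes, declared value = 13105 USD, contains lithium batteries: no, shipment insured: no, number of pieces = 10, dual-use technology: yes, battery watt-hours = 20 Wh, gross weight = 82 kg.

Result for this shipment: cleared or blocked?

Blocked

Atomic conditions:
  number of pieces ≤ 51: 10 ≤ 51 is true
  destination country ∈ {CA, FR}: KR is not in the set → false
  NOT customs declaration filed: yes → false
  recipient EORI number provided: no → false
  dual-use technology: yes → true
  contains lithium batteries: no → false
  battery watt-hours ≥ 139 Wh: 20 ≥ 139 is false
  declared value > 30601 USD: 13105 > 30601 is false
  NOT hazmat-classified: yes → false
  shipment insured: no → false
  number of pieces > 37: 10 > 37 is false
Combine:
[1.1.1.1] true OR false = true
[1.1.1] NOT true = false
[1.1.2] false AND false = false
[1.1] false OR false = false
[1.2.1] true OR false = true
[1.2.2] false AND true = false
[1.2] true AND false = false
[1] false AND false = false
[2.1.1.1] false OR false = false
[2.1.1] NOT false = true
[2.1.2.1] false OR false = false
[2.1.2.2.1] true OR false = true
[2.1.2.2] NOT true = false
[2.1.2] false AND false = false
[2.1] true OR false = true
[2] NOT true = false
[3] true → false = false
[root] false OR false OR false = false
Overall: false → blocked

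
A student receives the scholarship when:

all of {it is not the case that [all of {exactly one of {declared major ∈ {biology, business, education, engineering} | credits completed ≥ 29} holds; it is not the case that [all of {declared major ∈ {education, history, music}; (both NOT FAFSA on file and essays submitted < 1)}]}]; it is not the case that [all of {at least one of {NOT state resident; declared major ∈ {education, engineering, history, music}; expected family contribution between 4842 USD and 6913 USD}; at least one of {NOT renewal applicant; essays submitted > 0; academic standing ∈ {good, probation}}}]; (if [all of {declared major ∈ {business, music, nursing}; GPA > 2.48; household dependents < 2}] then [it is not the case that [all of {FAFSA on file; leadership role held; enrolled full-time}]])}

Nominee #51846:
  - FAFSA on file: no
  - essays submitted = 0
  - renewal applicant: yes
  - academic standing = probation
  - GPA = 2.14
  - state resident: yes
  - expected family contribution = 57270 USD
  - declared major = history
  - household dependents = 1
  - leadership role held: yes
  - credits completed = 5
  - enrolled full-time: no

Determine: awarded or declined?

Declined

Atomic conditions:
  declared major ∈ {biology, business, education, engineering}: history is not in the set → false
  credits completed ≥ 29: 5 ≥ 29 is false
  declared major ∈ {education, history, music}: history is in the set → true
  NOT FAFSA on file: no → true
  essays submitted < 1: 0 < 1 is true
  NOT state resident: yes → false
  declared major ∈ {education, engineering, history, music}: history is in the set → true
  expected family contribution between 4842 USD and 6913 USD: 57270 in [4842, 6913] is false
  NOT renewal applicant: yes → false
  essays submitted > 0: 0 > 0 is false
  academic standing ∈ {good, probation}: probation is in the set → true
  declared major ∈ {business, music, nursing}: history is not in the set → false
  GPA > 2.48: 2.14 > 2.48 is false
  household dependents < 2: 1 < 2 is true
  FAFSA on file: no → false
  leadership role held: yes → true
  enrolled full-time: no → false
Combine:
[1.1.1] exactly-one(false, false) = false
[1.1.2.1.2] true AND true = true
[1.1.2.1] true AND true = true
[1.1.2] NOT true = false
[1.1] false AND false = false
[1] NOT false = true
[2.1.1] false OR true OR false = true
[2.1.2] false OR false OR true = true
[2.1] true AND true = true
[2] NOT true = false
[3.1] false AND false AND true = false
[3.2.1] false AND true AND false = false
[3.2] NOT false = true
[3] false → true (antecedent false ⇒ implication holds) = true
[root] true AND false AND true = false
Overall: false → declined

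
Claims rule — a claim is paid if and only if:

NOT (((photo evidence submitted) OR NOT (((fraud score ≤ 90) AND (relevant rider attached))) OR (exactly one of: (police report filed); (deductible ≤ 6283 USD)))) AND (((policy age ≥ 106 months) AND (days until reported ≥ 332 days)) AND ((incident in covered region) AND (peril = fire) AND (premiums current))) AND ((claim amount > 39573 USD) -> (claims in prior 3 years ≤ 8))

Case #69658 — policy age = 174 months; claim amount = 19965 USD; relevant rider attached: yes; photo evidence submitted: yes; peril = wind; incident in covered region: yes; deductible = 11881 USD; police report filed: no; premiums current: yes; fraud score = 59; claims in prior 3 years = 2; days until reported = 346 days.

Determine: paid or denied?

Denied

Atomic conditions:
  photo evidence submitted: yes → true
  fraud score ≤ 90: 59 ≤ 90 is true
  relevant rider attached: yes → true
  police report filed: no → false
  deductible ≤ 6283 USD: 11881 ≤ 6283 is false
  policy age ≥ 106 months: 174 ≥ 106 is true
  days until reported ≥ 332 days: 346 ≥ 332 is true
  incident in covered region: yes → true
  peril = fire: wind == fire is false
  premiums current: yes → true
  claim amount > 39573 USD: 19965 > 39573 is false
  claims in prior 3 years ≤ 8: 2 ≤ 8 is true
Combine:
[1.1.2.1] true AND true = true
[1.1.2] NOT true = false
[1.1.3] exactly-one(false, false) = false
[1.1] true OR false OR false = true
[1] NOT true = false
[2.1] true AND true = true
[2.2] true AND false AND true = false
[2] true AND false = false
[3] false → true (antecedent false ⇒ implication holds) = true
[root] false AND false AND true = false
Overall: false → denied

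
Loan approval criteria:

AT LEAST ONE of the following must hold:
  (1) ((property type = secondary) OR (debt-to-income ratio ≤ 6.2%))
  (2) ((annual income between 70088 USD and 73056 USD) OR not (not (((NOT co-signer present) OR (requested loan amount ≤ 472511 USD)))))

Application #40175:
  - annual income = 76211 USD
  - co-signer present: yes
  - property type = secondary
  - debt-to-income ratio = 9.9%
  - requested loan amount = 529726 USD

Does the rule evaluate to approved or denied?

Approved

Atomic conditions:
  property type = secondary: secondary == secondary is true
  debt-to-income ratio ≤ 6.2%: 9.9 ≤ 6.2 is false
  annual income between 70088 USD and 73056 USD: 76211 in [70088, 73056] is false
  NOT co-signer present: yes → false
  requested loan amount ≤ 472511 USD: 529726 ≤ 472511 is false
Combine:
[1] true OR false = true
[2.2.1.1] false OR false = false
[2.2.1] NOT false = true
[2.2] NOT true = false
[2] false OR false = false
[root] true OR false = true
Overall: true → approved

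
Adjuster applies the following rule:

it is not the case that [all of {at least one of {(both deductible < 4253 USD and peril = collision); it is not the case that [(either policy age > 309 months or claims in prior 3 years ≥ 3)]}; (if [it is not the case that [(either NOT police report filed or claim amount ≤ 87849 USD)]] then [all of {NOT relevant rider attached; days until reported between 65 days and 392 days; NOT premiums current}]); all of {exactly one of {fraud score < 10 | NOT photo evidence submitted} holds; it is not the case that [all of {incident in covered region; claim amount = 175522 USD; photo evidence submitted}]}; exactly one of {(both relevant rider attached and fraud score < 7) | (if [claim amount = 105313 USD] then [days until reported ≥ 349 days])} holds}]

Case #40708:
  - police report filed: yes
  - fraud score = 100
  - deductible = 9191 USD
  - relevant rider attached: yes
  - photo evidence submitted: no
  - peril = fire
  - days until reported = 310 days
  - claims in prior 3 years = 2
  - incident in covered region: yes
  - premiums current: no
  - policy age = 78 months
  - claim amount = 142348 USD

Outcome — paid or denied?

Paid

Atomic conditions:
  deductible < 4253 USD: 9191 < 4253 is false
  peril = collision: fire == collision is false
  policy age > 309 months: 78 > 309 is false
  claims in prior 3 years ≥ 3: 2 ≥ 3 is false
  NOT police report filed: yes → false
  claim amount ≤ 87849 USD: 142348 ≤ 87849 is false
  NOT relevant rider attached: yes → false
  days until reported between 65 days and 392 days: 310 in [65, 392] is true
  NOT premiums current: no → true
  fraud score < 10: 100 < 10 is false
  NOT photo evidence submitted: no → true
  incident in covered region: yes → true
  claim amount = 175522 USD: 142348 == 175522 is false
  photo evidence submitted: no → false
  relevant rider attached: yes → true
  fraud score < 7: 100 < 7 is false
  claim amount = 105313 USD: 142348 == 105313 is false
  days until reported ≥ 349 days: 310 ≥ 349 is false
Combine:
[1.1.1] false AND false = false
[1.1.2.1] false OR false = false
[1.1.2] NOT false = true
[1.1] false OR true = true
[1.2.1.1] false OR false = false
[1.2.1] NOT false = true
[1.2.2] false AND true AND true = false
[1.2] true → false = false
[1.3.1] exactly-one(false, true) = true
[1.3.2.1] true AND false AND false = false
[1.3.2] NOT false = true
[1.3] true AND true = true
[1.4.1] true AND false = false
[1.4.2] false → false (antecedent false ⇒ implication holds) = true
[1.4] exactly-one(false, true) = true
[1] true AND false AND true AND true = false
[root] NOT false = true
Overall: true → paid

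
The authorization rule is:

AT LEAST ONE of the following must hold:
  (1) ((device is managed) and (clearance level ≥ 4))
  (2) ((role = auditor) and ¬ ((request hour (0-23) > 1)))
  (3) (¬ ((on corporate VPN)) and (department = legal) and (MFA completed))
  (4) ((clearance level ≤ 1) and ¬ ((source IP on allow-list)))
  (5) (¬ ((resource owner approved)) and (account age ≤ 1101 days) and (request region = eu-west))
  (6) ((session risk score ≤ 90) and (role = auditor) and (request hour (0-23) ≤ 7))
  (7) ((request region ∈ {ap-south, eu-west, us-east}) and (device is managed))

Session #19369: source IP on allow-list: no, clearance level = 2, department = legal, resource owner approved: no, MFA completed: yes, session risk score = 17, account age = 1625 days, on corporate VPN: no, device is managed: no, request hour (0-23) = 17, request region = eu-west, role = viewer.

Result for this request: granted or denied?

Granted

Atomic conditions:
  device is managed: no → false
  clearance level ≥ 4: 2 ≥ 4 is false
  role = auditor: viewer == auditor is false
  request hour (0-23) > 1: 17 > 1 is true
  on corporate VPN: no → false
  department = legal: legal == legal is true
  MFA completed: yes → true
  clearance level ≤ 1: 2 ≤ 1 is false
  source IP on allow-list: no → false
  resource owner approved: no → false
  account age ≤ 1101 days: 1625 ≤ 1101 is false
  request region = eu-west: eu-west == eu-west is true
  session risk score ≤ 90: 17 ≤ 90 is true
  request hour (0-23) ≤ 7: 17 ≤ 7 is false
  request region ∈ {ap-south, eu-west, us-east}: eu-west is in the set → true
Combine:
[1] false AND false = false
[2.2] NOT true = false
[2] false AND false = false
[3.1] NOT false = true
[3] true AND true AND true = true
[4.2] NOT false = true
[4] false AND true = false
[5.1] NOT false = true
[5] true AND false AND true = false
[6] true AND false AND false = false
[7] true AND false = false
[root] false OR false OR true OR false OR false OR false OR false = true
Overall: true → granted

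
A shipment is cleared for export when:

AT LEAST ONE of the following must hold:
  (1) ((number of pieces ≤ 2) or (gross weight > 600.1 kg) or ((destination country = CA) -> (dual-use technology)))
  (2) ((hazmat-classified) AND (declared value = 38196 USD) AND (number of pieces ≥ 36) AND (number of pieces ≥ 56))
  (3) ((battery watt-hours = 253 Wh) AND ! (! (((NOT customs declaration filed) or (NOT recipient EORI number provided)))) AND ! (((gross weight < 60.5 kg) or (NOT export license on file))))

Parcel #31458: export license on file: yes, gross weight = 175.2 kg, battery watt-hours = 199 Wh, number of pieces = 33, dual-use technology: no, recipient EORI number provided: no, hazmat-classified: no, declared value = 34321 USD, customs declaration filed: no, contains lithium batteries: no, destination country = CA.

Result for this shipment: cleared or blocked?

Atomic conditions:
  number of pieces ≤ 2: 33 ≤ 2 is false
  gross weight > 600.1 kg: 175.2 > 600.1 is false
  destination country = CA: CA == CA is true
  dual-use technology: no → false
  hazmat-classified: no → false
  declared value = 38196 USD: 34321 == 38196 is false
  number of pieces ≥ 36: 33 ≥ 36 is false
  number of pieces ≥ 56: 33 ≥ 56 is false
  battery watt-hours = 253 Wh: 199 == 253 is false
  NOT customs declaration filed: no → true
  NOT recipient EORI number provided: no → true
  gross weight < 60.5 kg: 175.2 < 60.5 is false
  NOT export license on file: yes → false
Combine:
[1.3] true → false = false
[1] false OR false OR false = false
[2] false AND false AND false AND false = false
[3.2.1.1] true OR true = true
[3.2.1] NOT true = false
[3.2] NOT false = true
[3.3.1] false OR false = false
[3.3] NOT false = true
[3] false AND true AND true = false
[root] false OR false OR false = false
Overall: false → blocked

Blocked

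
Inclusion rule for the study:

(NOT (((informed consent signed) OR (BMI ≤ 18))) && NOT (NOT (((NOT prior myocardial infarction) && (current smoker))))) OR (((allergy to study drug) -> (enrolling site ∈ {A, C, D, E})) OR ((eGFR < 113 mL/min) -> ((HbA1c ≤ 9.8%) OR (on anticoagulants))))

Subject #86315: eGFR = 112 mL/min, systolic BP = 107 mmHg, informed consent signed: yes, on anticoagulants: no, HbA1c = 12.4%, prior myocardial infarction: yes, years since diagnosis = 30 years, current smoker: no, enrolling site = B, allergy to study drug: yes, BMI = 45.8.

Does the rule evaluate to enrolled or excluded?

Atomic conditions:
  informed consent signed: yes → true
  BMI ≤ 18: 45.8 ≤ 18 is false
  NOT prior myocardial infarction: yes → false
  current smoker: no → false
  allergy to study drug: yes → true
  enrolling site ∈ {A, C, D, E}: B is not in the set → false
  eGFR < 113 mL/min: 112 < 113 is true
  HbA1c ≤ 9.8%: 12.4 ≤ 9.8 is false
  on anticoagulants: no → false
Combine:
[1.1.1] true OR false = true
[1.1] NOT true = false
[1.2.1.1] false AND false = false
[1.2.1] NOT false = true
[1.2] NOT true = false
[1] false AND false = false
[2.1] true → false = false
[2.2.2] false OR false = false
[2.2] true → false = false
[2] false OR false = false
[root] false OR false = false
Overall: false → excluded

Excluded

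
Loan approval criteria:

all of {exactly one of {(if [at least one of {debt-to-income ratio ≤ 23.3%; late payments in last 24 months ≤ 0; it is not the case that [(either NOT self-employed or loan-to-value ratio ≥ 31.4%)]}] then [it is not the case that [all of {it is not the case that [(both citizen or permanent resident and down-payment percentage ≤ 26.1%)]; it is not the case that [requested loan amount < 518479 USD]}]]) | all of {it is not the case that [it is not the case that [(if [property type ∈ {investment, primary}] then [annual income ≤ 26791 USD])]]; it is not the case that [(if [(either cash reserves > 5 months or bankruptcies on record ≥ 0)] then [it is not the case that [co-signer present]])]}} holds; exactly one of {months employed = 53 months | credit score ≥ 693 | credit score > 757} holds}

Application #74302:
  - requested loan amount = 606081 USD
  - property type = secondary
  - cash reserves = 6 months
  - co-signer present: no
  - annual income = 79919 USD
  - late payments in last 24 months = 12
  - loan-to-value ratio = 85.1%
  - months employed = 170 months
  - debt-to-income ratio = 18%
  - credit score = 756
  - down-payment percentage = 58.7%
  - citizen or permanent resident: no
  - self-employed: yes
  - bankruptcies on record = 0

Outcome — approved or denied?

Denied

Atomic conditions:
  debt-to-income ratio ≤ 23.3%: 18 ≤ 23.3 is true
  late payments in last 24 months ≤ 0: 12 ≤ 0 is false
  NOT self-employed: yes → false
  loan-to-value ratio ≥ 31.4%: 85.1 ≥ 31.4 is true
  citizen or permanent resident: no → false
  down-payment percentage ≤ 26.1%: 58.7 ≤ 26.1 is false
  requested loan amount < 518479 USD: 606081 < 518479 is false
  property type ∈ {investment, primary}: secondary is not in the set → false
  annual income ≤ 26791 USD: 79919 ≤ 26791 is false
  cash reserves > 5 months: 6 > 5 is true
  bankruptcies on record ≥ 0: 0 ≥ 0 is true
  co-signer present: no → false
  months employed = 53 months: 170 == 53 is false
  credit score ≥ 693: 756 ≥ 693 is true
  credit score > 757: 756 > 757 is false
Combine:
[1.1.1.3.1] false OR true = true
[1.1.1.3] NOT true = false
[1.1.1] true OR false OR false = true
[1.1.2.1.1.1] false AND false = false
[1.1.2.1.1] NOT false = true
[1.1.2.1.2] NOT false = true
[1.1.2.1] true AND true = true
[1.1.2] NOT true = false
[1.1] true → false = false
[1.2.1.1.1] false → false (antecedent false ⇒ implication holds) = true
[1.2.1.1] NOT true = false
[1.2.1] NOT false = true
[1.2.2.1.1] true OR true = true
[1.2.2.1.2] NOT false = true
[1.2.2.1] true → true = true
[1.2.2] NOT true = false
[1.2] true AND false = false
[1] exactly-one(false, false) = false
[2] exactly-one(false, true, false) = true
[root] false AND true = false
Overall: false → denied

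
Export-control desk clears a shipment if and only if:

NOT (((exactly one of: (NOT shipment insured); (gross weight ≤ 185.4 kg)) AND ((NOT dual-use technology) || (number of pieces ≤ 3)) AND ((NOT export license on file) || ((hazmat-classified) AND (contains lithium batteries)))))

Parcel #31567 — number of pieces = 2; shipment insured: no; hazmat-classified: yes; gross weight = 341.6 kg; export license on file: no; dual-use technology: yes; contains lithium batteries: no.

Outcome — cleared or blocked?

Atomic conditions:
  NOT shipment insured: no → true
  gross weight ≤ 185.4 kg: 341.6 ≤ 185.4 is false
  NOT dual-use technology: yes → false
  number of pieces ≤ 3: 2 ≤ 3 is true
  NOT export license on file: no → true
  hazmat-classified: yes → true
  contains lithium batteries: no → false
Combine:
[1.1] exactly-one(true, false) = true
[1.2] false OR true = true
[1.3.2] true AND false = false
[1.3] true OR false = true
[1] true AND true AND true = true
[root] NOT true = false
Overall: false → blocked

Blocked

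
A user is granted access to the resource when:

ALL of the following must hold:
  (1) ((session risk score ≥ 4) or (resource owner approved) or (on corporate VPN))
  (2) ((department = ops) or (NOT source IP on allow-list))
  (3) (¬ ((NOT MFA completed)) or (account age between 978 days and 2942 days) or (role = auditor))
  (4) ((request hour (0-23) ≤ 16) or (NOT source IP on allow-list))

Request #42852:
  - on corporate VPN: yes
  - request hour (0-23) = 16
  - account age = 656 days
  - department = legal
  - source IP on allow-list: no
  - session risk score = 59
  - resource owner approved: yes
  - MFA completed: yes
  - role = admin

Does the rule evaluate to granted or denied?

Atomic conditions:
  session risk score ≥ 4: 59 ≥ 4 is true
  resource owner approved: yes → true
  on corporate VPN: yes → true
  department = ops: legal == ops is false
  NOT source IP on allow-list: no → true
  NOT MFA completed: yes → false
  account age between 978 days and 2942 days: 656 in [978, 2942] is false
  role = auditor: admin == auditor is false
  request hour (0-23) ≤ 16: 16 ≤ 16 is true
Combine:
[1] true OR true OR true = true
[2] false OR true = true
[3.1] NOT false = true
[3] true OR false OR false = true
[4] true OR true = true
[root] true AND true AND true AND true = true
Overall: true → granted

Granted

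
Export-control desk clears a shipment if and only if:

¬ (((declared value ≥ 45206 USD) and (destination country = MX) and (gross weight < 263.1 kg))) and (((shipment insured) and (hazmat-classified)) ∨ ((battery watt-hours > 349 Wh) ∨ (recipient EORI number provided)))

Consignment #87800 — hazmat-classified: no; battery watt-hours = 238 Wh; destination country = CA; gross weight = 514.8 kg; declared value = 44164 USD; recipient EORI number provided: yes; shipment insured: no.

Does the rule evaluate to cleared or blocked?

Atomic conditions:
  declared value ≥ 45206 USD: 44164 ≥ 45206 is false
  destination country = MX: CA == MX is false
  gross weight < 263.1 kg: 514.8 < 263.1 is false
  shipment insured: no → false
  hazmat-classified: no → false
  battery watt-hours > 349 Wh: 238 > 349 is false
  recipient EORI number provided: yes → true
Combine:
[1.1] false AND false AND false = false
[1] NOT false = true
[2.1] false AND false = false
[2.2] false OR true = true
[2] false OR true = true
[root] true AND true = true
Overall: true → cleared

Cleared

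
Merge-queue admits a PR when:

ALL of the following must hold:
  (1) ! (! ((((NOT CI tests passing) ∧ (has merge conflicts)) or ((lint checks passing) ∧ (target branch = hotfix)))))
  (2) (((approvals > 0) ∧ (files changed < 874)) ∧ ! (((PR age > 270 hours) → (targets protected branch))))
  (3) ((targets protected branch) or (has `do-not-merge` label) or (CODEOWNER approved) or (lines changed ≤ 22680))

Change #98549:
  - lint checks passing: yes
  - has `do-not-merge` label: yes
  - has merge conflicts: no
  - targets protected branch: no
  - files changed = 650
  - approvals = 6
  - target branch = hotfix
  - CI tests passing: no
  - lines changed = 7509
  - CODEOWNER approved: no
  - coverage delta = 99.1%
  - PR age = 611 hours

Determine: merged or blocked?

Merged

Atomic conditions:
  NOT CI tests passing: no → true
  has merge conflicts: no → false
  lint checks passing: yes → true
  target branch = hotfix: hotfix == hotfix is true
  approvals > 0: 6 > 0 is true
  files changed < 874: 650 < 874 is true
  PR age > 270 hours: 611 > 270 is true
  targets protected branch: no → false
  has `do-not-merge` label: yes → true
  CODEOWNER approved: no → false
  lines changed ≤ 22680: 7509 ≤ 22680 is true
Combine:
[1.1.1.1] true AND false = false
[1.1.1.2] true AND true = true
[1.1.1] false OR true = true
[1.1] NOT true = false
[1] NOT false = true
[2.1] true AND true = true
[2.2.1] true → false = false
[2.2] NOT false = true
[2] true AND true = true
[3] false OR true OR false OR true = true
[root] true AND true AND true = true
Overall: true → merged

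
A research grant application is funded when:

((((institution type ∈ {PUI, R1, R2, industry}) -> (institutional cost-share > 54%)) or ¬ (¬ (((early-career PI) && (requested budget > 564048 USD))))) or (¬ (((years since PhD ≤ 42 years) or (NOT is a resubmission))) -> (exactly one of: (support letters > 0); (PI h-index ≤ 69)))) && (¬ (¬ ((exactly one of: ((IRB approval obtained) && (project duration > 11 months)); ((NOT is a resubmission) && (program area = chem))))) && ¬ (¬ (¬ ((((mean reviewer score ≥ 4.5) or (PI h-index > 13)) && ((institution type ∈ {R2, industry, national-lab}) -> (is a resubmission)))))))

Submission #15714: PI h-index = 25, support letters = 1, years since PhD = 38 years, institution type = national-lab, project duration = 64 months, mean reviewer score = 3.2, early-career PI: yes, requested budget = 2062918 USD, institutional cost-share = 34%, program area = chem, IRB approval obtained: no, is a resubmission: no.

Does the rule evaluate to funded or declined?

Atomic conditions:
  institution type ∈ {PUI, R1, R2, industry}: national-lab is not in the set → false
  institutional cost-share > 54%: 34 > 54 is false
  early-career PI: yes → true
  requested budget > 564048 USD: 2062918 > 564048 is true
  years since PhD ≤ 42 years: 38 ≤ 42 is true
  NOT is a resubmission: no → true
  support letters > 0: 1 > 0 is true
  PI h-index ≤ 69: 25 ≤ 69 is true
  IRB approval obtained: no → false
  project duration > 11 months: 64 > 11 is true
  program area = chem: chem == chem is true
  mean reviewer score ≥ 4.5: 3.2 ≥ 4.5 is false
  PI h-index > 13: 25 > 13 is true
  institution type ∈ {R2, industry, national-lab}: national-lab is in the set → true
  is a resubmission: no → false
Combine:
[1.1.1] false → false (antecedent false ⇒ implication holds) = true
[1.1.2.1.1] true AND true = true
[1.1.2.1] NOT true = false
[1.1.2] NOT false = true
[1.1] true OR true = true
[1.2.1.1] true OR true = true
[1.2.1] NOT true = false
[1.2.2] exactly-one(true, true) = false
[1.2] false → false (antecedent false ⇒ implication holds) = true
[1] true OR true = true
[2.1.1.1.1] false AND true = false
[2.1.1.1.2] true AND true = true
[2.1.1.1] exactly-one(false, true) = true
[2.1.1] NOT true = false
[2.1] NOT false = true
[2.2.1.1.1.1] false OR true = true
[2.2.1.1.1.2] true → false = false
[2.2.1.1.1] true AND false = false
[2.2.1.1] NOT false = true
[2.2.1] NOT true = false
[2.2] NOT false = true
[2] true AND true = true
[root] true AND true = true
Overall: true → funded

Funded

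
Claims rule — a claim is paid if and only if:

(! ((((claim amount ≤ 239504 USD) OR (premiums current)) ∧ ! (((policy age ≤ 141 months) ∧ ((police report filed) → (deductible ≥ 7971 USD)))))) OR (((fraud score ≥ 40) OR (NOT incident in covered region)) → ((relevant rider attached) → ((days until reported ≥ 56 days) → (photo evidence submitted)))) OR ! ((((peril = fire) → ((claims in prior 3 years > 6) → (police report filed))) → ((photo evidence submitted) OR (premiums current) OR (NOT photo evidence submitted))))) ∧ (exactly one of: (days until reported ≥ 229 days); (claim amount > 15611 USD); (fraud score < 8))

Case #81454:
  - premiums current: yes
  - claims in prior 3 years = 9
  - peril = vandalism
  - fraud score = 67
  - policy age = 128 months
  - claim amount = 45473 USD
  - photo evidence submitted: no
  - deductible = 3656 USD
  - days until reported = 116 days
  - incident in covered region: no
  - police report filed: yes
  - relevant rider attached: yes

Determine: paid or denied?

Atomic conditions:
  claim amount ≤ 239504 USD: 45473 ≤ 239504 is true
  premiums current: yes → true
  policy age ≤ 141 months: 128 ≤ 141 is true
  police report filed: yes → true
  deductible ≥ 7971 USD: 3656 ≥ 7971 is false
  fraud score ≥ 40: 67 ≥ 40 is true
  NOT incident in covered region: no → true
  relevant rider attached: yes → true
  days until reported ≥ 56 days: 116 ≥ 56 is true
  photo evidence submitted: no → false
  peril = fire: vandalism == fire is false
  claims in prior 3 years > 6: 9 > 6 is true
  NOT photo evidence submitted: no → true
  days until reported ≥ 229 days: 116 ≥ 229 is false
  claim amount > 15611 USD: 45473 > 15611 is true
  fraud score < 8: 67 < 8 is false
Combine:
[1.1.1.1] true OR true = true
[1.1.1.2.1.2] true → false = false
[1.1.1.2.1] true AND false = false
[1.1.1.2] NOT false = true
[1.1.1] true AND true = true
[1.1] NOT true = false
[1.2.1] true OR true = true
[1.2.2.2] true → false = false
[1.2.2] true → false = false
[1.2] true → false = false
[1.3.1.1.2] true → true = true
[1.3.1.1] false → true (antecedent false ⇒ implication holds) = true
[1.3.1.2] false OR true OR true = true
[1.3.1] true → true = true
[1.3] NOT true = false
[1] false OR false OR false = false
[2] exactly-one(false, true, false) = true
[root] false AND true = false
Overall: false → denied

Denied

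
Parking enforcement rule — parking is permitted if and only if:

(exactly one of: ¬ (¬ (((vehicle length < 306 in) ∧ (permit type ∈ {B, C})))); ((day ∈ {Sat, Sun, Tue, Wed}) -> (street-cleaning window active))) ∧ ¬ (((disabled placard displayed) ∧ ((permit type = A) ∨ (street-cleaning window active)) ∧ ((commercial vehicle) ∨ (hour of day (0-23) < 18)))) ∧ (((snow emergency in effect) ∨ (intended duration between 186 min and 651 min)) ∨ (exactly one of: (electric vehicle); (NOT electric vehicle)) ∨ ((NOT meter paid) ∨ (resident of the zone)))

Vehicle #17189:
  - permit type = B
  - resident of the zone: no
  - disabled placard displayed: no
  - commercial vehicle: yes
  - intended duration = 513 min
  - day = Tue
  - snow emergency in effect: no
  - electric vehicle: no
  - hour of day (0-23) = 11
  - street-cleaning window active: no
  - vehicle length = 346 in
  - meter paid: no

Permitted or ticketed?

Ticketed

Atomic conditions:
  vehicle length < 306 in: 346 < 306 is false
  permit type ∈ {B, C}: B is in the set → true
  day ∈ {Sat, Sun, Tue, Wed}: Tue is in the set → true
  street-cleaning window active: no → false
  disabled placard displayed: no → false
  permit type = A: B == A is false
  commercial vehicle: yes → true
  hour of day (0-23) < 18: 11 < 18 is true
  snow emergency in effect: no → false
  intended duration between 186 min and 651 min: 513 in [186, 651] is true
  electric vehicle: no → false
  NOT electric vehicle: no → true
  NOT meter paid: no → true
  resident of the zone: no → false
Combine:
[1.1.1.1] false AND true = false
[1.1.1] NOT false = true
[1.1] NOT true = false
[1.2] true → false = false
[1] exactly-one(false, false) = false
[2.1.2] false OR false = false
[2.1.3] true OR true = true
[2.1] false AND false AND true = false
[2] NOT false = true
[3.1] false OR true = true
[3.2] exactly-one(false, true) = true
[3.3] true OR false = true
[3] true OR true OR true = true
[root] false AND true AND true = false
Overall: false → ticketed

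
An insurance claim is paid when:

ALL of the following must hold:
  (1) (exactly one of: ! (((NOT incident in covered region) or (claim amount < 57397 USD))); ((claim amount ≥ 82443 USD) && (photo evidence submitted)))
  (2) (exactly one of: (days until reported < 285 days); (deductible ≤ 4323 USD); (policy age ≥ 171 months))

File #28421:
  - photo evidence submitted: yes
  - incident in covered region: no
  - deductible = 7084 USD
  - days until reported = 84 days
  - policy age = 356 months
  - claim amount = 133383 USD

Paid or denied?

Denied

Atomic conditions:
  NOT incident in covered region: no → true
  claim amount < 57397 USD: 133383 < 57397 is false
  claim amount ≥ 82443 USD: 133383 ≥ 82443 is true
  photo evidence submitted: yes → true
  days until reported < 285 days: 84 < 285 is true
  deductible ≤ 4323 USD: 7084 ≤ 4323 is false
  policy age ≥ 171 months: 356 ≥ 171 is true
Combine:
[1.1.1] true OR false = true
[1.1] NOT true = false
[1.2] true AND true = true
[1] exactly-one(false, true) = true
[2] exactly-one(true, false, true) = false
[root] true AND false = false
Overall: false → denied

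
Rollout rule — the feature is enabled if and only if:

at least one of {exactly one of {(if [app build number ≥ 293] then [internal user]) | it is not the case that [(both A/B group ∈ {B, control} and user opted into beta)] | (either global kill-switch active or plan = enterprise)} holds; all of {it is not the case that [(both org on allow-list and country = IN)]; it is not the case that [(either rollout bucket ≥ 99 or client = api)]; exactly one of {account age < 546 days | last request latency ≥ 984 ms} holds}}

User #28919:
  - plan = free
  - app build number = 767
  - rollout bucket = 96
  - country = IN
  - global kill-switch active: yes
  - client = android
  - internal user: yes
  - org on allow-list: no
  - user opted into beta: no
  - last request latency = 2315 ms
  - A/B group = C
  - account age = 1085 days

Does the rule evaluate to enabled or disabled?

Enabled

Atomic conditions:
  app build number ≥ 293: 767 ≥ 293 is true
  internal user: yes → true
  A/B group ∈ {B, control}: C is not in the set → false
  user opted into beta: no → false
  global kill-switch active: yes → true
  plan = enterprise: free == enterprise is false
  org on allow-list: no → false
  country = IN: IN == IN is true
  rollout bucket ≥ 99: 96 ≥ 99 is false
  client = api: android == api is false
  account age < 546 days: 1085 < 546 is false
  last request latency ≥ 984 ms: 2315 ≥ 984 is true
Combine:
[1.1] true → true = true
[1.2.1] false AND false = false
[1.2] NOT false = true
[1.3] true OR false = true
[1] exactly-one(true, true, true) = false
[2.1.1] false AND true = false
[2.1] NOT false = true
[2.2.1] false OR false = false
[2.2] NOT false = true
[2.3] exactly-one(false, true) = true
[2] true AND true AND true = true
[root] false OR true = true
Overall: true → enabled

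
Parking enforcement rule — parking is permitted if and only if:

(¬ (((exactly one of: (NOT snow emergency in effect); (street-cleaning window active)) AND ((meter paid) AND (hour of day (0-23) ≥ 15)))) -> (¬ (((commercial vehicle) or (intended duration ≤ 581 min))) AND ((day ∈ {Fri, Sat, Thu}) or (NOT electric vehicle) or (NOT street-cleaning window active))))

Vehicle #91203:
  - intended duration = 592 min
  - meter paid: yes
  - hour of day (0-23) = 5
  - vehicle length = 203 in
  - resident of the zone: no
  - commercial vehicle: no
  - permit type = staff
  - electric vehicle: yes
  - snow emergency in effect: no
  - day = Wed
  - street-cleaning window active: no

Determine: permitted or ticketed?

Atomic conditions:
  NOT snow emergency in effect: no → true
  street-cleaning window active: no → false
  meter paid: yes → true
  hour of day (0-23) ≥ 15: 5 ≥ 15 is false
  commercial vehicle: no → false
  intended duration ≤ 581 min: 592 ≤ 581 is false
  day ∈ {Fri, Sat, Thu}: Wed is not in the set → false
  NOT electric vehicle: yes → false
  NOT street-cleaning window active: no → true
Combine:
[1.1.1] exactly-one(true, false) = true
[1.1.2] true AND false = false
[1.1] true AND false = false
[1] NOT false = true
[2.1.1] false OR false = false
[2.1] NOT false = true
[2.2] false OR false OR true = true
[2] true AND true = true
[root] true → true = true
Overall: true → permitted

Permitted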